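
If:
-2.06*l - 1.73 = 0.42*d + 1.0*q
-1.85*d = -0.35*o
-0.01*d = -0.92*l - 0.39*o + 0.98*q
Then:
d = 0.765403619478509*q + 0.41452851529944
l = -0.641490058340279*q - 0.924321347779498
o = 4.04570484581498*q + 2.19107929515418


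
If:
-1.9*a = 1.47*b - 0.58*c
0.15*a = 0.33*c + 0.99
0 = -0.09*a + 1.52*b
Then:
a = -1.01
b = -0.06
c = -3.46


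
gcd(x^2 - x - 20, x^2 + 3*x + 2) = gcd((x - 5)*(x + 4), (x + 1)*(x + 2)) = 1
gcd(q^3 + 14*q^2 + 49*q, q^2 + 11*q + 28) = q + 7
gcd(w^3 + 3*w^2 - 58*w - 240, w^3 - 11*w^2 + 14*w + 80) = w - 8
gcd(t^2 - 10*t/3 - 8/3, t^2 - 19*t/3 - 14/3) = t + 2/3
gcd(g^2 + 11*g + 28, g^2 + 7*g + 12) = g + 4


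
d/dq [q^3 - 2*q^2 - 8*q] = 3*q^2 - 4*q - 8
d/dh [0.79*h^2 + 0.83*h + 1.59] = 1.58*h + 0.83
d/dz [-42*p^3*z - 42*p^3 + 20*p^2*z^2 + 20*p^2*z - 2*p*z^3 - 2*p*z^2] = 2*p*(-21*p^2 + 20*p*z + 10*p - 3*z^2 - 2*z)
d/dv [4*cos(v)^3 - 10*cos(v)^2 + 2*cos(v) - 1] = 2*(-6*cos(v)^2 + 10*cos(v) - 1)*sin(v)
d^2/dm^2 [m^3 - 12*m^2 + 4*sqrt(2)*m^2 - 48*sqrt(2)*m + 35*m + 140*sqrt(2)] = 6*m - 24 + 8*sqrt(2)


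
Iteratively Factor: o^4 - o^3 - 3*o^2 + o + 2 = (o + 1)*(o^3 - 2*o^2 - o + 2) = (o - 1)*(o + 1)*(o^2 - o - 2) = (o - 2)*(o - 1)*(o + 1)*(o + 1)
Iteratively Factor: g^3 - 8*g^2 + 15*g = (g)*(g^2 - 8*g + 15) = g*(g - 5)*(g - 3)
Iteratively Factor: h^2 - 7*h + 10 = (h - 5)*(h - 2)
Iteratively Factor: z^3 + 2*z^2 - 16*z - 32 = (z + 2)*(z^2 - 16) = (z - 4)*(z + 2)*(z + 4)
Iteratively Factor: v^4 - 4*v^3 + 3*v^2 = (v - 3)*(v^3 - v^2) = v*(v - 3)*(v^2 - v) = v*(v - 3)*(v - 1)*(v)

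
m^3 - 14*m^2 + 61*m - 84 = (m - 7)*(m - 4)*(m - 3)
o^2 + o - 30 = (o - 5)*(o + 6)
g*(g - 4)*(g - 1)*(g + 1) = g^4 - 4*g^3 - g^2 + 4*g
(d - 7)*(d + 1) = d^2 - 6*d - 7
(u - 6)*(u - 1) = u^2 - 7*u + 6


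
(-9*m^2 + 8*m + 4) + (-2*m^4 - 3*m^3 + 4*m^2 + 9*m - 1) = -2*m^4 - 3*m^3 - 5*m^2 + 17*m + 3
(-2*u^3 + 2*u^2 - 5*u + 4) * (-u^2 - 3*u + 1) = 2*u^5 + 4*u^4 - 3*u^3 + 13*u^2 - 17*u + 4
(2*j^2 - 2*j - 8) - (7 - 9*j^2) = 11*j^2 - 2*j - 15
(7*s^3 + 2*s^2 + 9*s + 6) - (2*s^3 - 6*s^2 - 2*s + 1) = 5*s^3 + 8*s^2 + 11*s + 5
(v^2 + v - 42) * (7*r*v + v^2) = 7*r*v^3 + 7*r*v^2 - 294*r*v + v^4 + v^3 - 42*v^2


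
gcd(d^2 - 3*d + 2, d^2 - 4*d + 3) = d - 1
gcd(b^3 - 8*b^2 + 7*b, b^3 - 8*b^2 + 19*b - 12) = b - 1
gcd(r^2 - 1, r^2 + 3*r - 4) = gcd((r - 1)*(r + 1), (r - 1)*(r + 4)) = r - 1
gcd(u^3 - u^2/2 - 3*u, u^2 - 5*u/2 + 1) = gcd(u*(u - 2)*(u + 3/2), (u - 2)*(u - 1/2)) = u - 2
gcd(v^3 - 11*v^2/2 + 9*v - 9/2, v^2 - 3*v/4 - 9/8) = v - 3/2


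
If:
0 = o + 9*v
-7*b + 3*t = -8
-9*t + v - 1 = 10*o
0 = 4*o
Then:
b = 23/21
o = 0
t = -1/9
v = 0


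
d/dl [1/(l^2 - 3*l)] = (3 - 2*l)/(l^2*(l - 3)^2)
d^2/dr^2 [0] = 0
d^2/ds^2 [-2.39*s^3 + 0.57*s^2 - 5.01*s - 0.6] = 1.14 - 14.34*s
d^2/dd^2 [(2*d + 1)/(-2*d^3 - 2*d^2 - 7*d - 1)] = 2*(-(2*d + 1)*(6*d^2 + 4*d + 7)^2 + 2*(6*d^2 + 4*d + (2*d + 1)*(3*d + 1) + 7)*(2*d^3 + 2*d^2 + 7*d + 1))/(2*d^3 + 2*d^2 + 7*d + 1)^3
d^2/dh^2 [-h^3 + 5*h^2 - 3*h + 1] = 10 - 6*h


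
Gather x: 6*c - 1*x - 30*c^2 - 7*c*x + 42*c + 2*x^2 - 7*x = -30*c^2 + 48*c + 2*x^2 + x*(-7*c - 8)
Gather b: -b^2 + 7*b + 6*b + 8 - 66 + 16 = -b^2 + 13*b - 42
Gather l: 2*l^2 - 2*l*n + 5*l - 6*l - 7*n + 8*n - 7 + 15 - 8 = 2*l^2 + l*(-2*n - 1) + n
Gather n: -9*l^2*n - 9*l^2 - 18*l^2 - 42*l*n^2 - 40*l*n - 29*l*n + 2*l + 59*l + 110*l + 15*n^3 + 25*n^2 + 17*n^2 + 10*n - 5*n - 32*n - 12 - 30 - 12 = -27*l^2 + 171*l + 15*n^3 + n^2*(42 - 42*l) + n*(-9*l^2 - 69*l - 27) - 54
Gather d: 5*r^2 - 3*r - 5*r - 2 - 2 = 5*r^2 - 8*r - 4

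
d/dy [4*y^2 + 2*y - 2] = 8*y + 2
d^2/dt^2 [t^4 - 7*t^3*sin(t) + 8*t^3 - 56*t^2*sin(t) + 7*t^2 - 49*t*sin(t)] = 7*t^3*sin(t) + 56*t^2*sin(t) - 42*t^2*cos(t) + 12*t^2 + 7*t*sin(t) - 224*t*cos(t) + 48*t - 112*sin(t) - 98*cos(t) + 14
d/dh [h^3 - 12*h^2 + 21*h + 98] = 3*h^2 - 24*h + 21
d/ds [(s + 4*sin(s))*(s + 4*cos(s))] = 4*sqrt(2)*s*cos(s + pi/4) + 2*s + 4*sqrt(2)*sin(s + pi/4) + 16*cos(2*s)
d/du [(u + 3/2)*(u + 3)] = 2*u + 9/2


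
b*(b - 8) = b^2 - 8*b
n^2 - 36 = (n - 6)*(n + 6)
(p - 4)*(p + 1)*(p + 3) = p^3 - 13*p - 12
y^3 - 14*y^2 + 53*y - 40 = (y - 8)*(y - 5)*(y - 1)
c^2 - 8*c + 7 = (c - 7)*(c - 1)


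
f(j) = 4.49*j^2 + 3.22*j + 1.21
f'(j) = 8.98*j + 3.22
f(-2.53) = 21.80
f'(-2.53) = -19.50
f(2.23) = 30.72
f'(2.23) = 23.25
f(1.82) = 21.94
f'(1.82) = 19.56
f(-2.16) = 15.20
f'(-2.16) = -16.18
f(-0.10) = 0.93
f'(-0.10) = 2.32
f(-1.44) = 5.88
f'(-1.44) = -9.71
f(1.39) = 14.36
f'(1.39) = 15.70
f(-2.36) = 18.62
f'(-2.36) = -17.97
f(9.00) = 393.88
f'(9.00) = 84.04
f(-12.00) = 609.13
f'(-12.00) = -104.54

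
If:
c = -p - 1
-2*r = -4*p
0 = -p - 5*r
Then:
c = -1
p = 0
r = 0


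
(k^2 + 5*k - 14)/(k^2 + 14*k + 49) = (k - 2)/(k + 7)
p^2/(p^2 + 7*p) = p/(p + 7)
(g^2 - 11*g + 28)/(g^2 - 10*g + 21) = (g - 4)/(g - 3)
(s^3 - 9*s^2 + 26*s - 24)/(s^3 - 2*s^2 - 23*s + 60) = (s - 2)/(s + 5)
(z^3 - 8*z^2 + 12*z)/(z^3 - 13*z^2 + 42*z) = (z - 2)/(z - 7)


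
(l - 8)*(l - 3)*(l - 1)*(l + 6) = l^4 - 6*l^3 - 37*l^2 + 186*l - 144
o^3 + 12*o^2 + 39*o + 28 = (o + 1)*(o + 4)*(o + 7)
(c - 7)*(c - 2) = c^2 - 9*c + 14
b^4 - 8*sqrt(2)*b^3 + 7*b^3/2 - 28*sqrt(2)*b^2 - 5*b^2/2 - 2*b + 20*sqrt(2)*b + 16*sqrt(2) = (b - 1)*(b + 1/2)*(b + 4)*(b - 8*sqrt(2))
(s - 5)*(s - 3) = s^2 - 8*s + 15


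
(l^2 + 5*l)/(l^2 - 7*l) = (l + 5)/(l - 7)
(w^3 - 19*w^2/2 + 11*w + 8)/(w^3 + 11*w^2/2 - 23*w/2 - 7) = (w - 8)/(w + 7)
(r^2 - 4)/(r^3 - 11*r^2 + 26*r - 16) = (r + 2)/(r^2 - 9*r + 8)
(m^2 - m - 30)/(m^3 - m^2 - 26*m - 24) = (m + 5)/(m^2 + 5*m + 4)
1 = 1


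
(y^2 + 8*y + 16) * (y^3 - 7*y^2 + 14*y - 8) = y^5 + y^4 - 26*y^3 - 8*y^2 + 160*y - 128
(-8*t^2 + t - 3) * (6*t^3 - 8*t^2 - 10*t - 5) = -48*t^5 + 70*t^4 + 54*t^3 + 54*t^2 + 25*t + 15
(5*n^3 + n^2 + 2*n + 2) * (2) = 10*n^3 + 2*n^2 + 4*n + 4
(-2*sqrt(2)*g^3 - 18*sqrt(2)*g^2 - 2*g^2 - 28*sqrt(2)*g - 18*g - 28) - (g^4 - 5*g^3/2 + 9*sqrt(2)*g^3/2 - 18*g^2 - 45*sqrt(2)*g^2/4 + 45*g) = -g^4 - 13*sqrt(2)*g^3/2 + 5*g^3/2 - 27*sqrt(2)*g^2/4 + 16*g^2 - 63*g - 28*sqrt(2)*g - 28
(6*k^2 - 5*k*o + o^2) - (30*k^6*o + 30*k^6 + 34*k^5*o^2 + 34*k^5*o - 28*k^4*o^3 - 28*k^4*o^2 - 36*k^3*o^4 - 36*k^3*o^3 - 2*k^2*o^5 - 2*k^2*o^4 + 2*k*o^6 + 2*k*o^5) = -30*k^6*o - 30*k^6 - 34*k^5*o^2 - 34*k^5*o + 28*k^4*o^3 + 28*k^4*o^2 + 36*k^3*o^4 + 36*k^3*o^3 + 2*k^2*o^5 + 2*k^2*o^4 + 6*k^2 - 2*k*o^6 - 2*k*o^5 - 5*k*o + o^2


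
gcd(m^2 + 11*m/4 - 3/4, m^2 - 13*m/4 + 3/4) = m - 1/4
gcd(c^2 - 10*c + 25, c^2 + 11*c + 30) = 1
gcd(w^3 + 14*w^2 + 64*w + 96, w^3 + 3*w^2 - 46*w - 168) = w^2 + 10*w + 24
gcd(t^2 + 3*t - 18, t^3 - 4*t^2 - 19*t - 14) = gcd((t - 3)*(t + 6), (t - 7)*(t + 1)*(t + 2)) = 1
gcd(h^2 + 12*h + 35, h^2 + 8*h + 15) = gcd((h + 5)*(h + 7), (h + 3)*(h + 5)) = h + 5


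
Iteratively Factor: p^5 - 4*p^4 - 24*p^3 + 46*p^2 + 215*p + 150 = (p + 2)*(p^4 - 6*p^3 - 12*p^2 + 70*p + 75) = (p + 1)*(p + 2)*(p^3 - 7*p^2 - 5*p + 75) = (p - 5)*(p + 1)*(p + 2)*(p^2 - 2*p - 15) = (p - 5)^2*(p + 1)*(p + 2)*(p + 3)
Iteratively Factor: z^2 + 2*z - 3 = (z - 1)*(z + 3)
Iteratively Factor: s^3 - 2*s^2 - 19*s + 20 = (s - 5)*(s^2 + 3*s - 4) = (s - 5)*(s - 1)*(s + 4)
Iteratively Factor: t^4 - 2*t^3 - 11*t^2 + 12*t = (t - 4)*(t^3 + 2*t^2 - 3*t) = t*(t - 4)*(t^2 + 2*t - 3) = t*(t - 4)*(t - 1)*(t + 3)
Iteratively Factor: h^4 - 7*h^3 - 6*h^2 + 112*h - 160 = (h - 5)*(h^3 - 2*h^2 - 16*h + 32) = (h - 5)*(h - 4)*(h^2 + 2*h - 8) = (h - 5)*(h - 4)*(h - 2)*(h + 4)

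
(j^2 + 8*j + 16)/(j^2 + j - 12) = (j + 4)/(j - 3)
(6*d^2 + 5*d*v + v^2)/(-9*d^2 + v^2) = (2*d + v)/(-3*d + v)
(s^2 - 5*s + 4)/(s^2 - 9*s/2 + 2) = 2*(s - 1)/(2*s - 1)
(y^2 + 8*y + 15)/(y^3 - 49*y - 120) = 1/(y - 8)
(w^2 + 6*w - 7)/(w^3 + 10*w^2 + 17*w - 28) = 1/(w + 4)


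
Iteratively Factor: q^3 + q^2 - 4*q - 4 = (q - 2)*(q^2 + 3*q + 2) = (q - 2)*(q + 1)*(q + 2)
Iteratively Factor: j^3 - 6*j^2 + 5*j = (j - 5)*(j^2 - j) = (j - 5)*(j - 1)*(j)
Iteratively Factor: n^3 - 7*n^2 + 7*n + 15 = (n - 3)*(n^2 - 4*n - 5) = (n - 3)*(n + 1)*(n - 5)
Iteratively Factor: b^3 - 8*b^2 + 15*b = (b)*(b^2 - 8*b + 15) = b*(b - 3)*(b - 5)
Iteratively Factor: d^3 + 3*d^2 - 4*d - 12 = (d - 2)*(d^2 + 5*d + 6) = (d - 2)*(d + 3)*(d + 2)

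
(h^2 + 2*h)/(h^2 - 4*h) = (h + 2)/(h - 4)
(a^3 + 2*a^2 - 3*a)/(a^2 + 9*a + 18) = a*(a - 1)/(a + 6)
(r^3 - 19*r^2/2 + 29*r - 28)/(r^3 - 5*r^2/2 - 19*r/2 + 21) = (r - 4)/(r + 3)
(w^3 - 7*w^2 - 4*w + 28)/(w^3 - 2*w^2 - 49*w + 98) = (w + 2)/(w + 7)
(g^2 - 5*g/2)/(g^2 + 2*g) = (g - 5/2)/(g + 2)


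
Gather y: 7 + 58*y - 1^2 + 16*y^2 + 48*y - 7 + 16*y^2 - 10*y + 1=32*y^2 + 96*y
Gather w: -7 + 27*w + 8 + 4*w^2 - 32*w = 4*w^2 - 5*w + 1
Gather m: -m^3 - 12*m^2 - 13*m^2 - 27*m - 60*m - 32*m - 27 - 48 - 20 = -m^3 - 25*m^2 - 119*m - 95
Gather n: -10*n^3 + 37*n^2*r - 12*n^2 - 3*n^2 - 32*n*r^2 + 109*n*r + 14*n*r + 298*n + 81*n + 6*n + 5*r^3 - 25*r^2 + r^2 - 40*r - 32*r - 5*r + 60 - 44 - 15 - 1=-10*n^3 + n^2*(37*r - 15) + n*(-32*r^2 + 123*r + 385) + 5*r^3 - 24*r^2 - 77*r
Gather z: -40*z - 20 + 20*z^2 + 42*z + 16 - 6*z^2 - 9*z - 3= 14*z^2 - 7*z - 7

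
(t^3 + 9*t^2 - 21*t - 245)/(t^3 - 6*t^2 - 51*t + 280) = (t + 7)/(t - 8)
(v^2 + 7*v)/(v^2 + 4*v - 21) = v/(v - 3)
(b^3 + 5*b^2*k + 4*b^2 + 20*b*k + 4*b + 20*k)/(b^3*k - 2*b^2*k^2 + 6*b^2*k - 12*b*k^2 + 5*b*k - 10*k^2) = (b^3 + 5*b^2*k + 4*b^2 + 20*b*k + 4*b + 20*k)/(k*(b^3 - 2*b^2*k + 6*b^2 - 12*b*k + 5*b - 10*k))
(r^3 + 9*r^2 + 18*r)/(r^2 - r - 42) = r*(r + 3)/(r - 7)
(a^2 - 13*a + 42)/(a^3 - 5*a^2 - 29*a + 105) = (a - 6)/(a^2 + 2*a - 15)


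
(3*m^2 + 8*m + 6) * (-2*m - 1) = -6*m^3 - 19*m^2 - 20*m - 6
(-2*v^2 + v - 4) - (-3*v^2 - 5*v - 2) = v^2 + 6*v - 2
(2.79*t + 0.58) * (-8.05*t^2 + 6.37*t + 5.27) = -22.4595*t^3 + 13.1033*t^2 + 18.3979*t + 3.0566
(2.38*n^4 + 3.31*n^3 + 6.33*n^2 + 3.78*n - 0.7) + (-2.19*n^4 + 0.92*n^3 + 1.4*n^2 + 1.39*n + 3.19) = 0.19*n^4 + 4.23*n^3 + 7.73*n^2 + 5.17*n + 2.49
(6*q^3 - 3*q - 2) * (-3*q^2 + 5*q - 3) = -18*q^5 + 30*q^4 - 9*q^3 - 9*q^2 - q + 6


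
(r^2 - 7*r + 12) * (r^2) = r^4 - 7*r^3 + 12*r^2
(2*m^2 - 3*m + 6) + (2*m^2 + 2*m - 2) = 4*m^2 - m + 4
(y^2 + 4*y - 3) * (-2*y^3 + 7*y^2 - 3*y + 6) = -2*y^5 - y^4 + 31*y^3 - 27*y^2 + 33*y - 18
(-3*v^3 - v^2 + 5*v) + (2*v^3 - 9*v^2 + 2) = -v^3 - 10*v^2 + 5*v + 2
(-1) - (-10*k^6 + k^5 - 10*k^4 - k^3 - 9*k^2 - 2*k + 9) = 10*k^6 - k^5 + 10*k^4 + k^3 + 9*k^2 + 2*k - 10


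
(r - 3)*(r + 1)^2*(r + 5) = r^4 + 4*r^3 - 10*r^2 - 28*r - 15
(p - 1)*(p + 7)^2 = p^3 + 13*p^2 + 35*p - 49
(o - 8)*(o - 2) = o^2 - 10*o + 16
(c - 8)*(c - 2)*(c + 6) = c^3 - 4*c^2 - 44*c + 96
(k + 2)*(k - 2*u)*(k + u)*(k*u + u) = k^4*u - k^3*u^2 + 3*k^3*u - 2*k^2*u^3 - 3*k^2*u^2 + 2*k^2*u - 6*k*u^3 - 2*k*u^2 - 4*u^3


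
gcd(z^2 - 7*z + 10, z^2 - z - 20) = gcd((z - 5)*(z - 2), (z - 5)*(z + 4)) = z - 5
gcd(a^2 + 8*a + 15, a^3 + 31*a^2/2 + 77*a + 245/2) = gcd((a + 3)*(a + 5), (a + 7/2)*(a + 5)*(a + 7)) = a + 5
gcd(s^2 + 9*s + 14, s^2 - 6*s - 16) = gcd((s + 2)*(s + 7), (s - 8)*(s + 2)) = s + 2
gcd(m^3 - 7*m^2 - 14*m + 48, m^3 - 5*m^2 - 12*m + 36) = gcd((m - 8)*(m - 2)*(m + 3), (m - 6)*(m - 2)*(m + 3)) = m^2 + m - 6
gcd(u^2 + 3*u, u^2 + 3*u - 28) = 1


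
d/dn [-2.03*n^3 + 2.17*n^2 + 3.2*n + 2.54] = -6.09*n^2 + 4.34*n + 3.2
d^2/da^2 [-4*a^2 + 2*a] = -8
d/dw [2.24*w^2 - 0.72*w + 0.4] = 4.48*w - 0.72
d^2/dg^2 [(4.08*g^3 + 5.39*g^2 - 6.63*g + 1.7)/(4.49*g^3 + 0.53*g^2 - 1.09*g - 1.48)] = (197.907526*g^6 - 682.16121*g^5 + 800.22576*g^4 + 519.877338*g^3 - 510.88812*g^2 + 84.30606*g + 51.710044)/(90.518849*g^9 + 32.054559*g^8 - 62.139804*g^7 - 104.925205*g^6 - 6.046572*g^5 + 44.101491*g^4 + 33.339635*g^3 - 1.792428*g^2 - 7.162608*g - 3.241792)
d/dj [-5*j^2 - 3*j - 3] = -10*j - 3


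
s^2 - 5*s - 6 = (s - 6)*(s + 1)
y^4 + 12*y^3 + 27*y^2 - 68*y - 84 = (y - 2)*(y + 1)*(y + 6)*(y + 7)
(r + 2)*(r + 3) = r^2 + 5*r + 6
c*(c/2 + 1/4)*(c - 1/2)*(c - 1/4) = c^4/2 - c^3/8 - c^2/8 + c/32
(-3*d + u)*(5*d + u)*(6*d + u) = -90*d^3 - 3*d^2*u + 8*d*u^2 + u^3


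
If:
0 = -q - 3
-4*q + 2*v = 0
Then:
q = -3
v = -6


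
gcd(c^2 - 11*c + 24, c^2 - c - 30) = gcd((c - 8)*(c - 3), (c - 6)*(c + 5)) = 1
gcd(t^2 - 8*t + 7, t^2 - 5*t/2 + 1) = 1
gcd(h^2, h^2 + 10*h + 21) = 1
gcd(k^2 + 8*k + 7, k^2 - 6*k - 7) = k + 1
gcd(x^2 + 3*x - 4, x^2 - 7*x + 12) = 1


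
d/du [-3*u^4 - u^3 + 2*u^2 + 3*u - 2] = -12*u^3 - 3*u^2 + 4*u + 3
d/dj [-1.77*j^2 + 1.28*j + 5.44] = 1.28 - 3.54*j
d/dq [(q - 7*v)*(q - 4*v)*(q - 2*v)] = 3*q^2 - 26*q*v + 50*v^2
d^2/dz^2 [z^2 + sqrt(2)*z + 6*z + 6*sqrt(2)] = 2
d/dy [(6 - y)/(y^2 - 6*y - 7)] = (-y^2 + 6*y + 2*(y - 6)*(y - 3) + 7)/(-y^2 + 6*y + 7)^2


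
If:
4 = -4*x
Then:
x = -1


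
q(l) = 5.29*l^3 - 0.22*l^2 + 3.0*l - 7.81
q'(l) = 15.87*l^2 - 0.44*l + 3.0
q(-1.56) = -33.11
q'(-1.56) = 42.31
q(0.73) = -3.68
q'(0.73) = 11.14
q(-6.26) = -1332.92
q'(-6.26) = 627.66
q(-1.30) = -23.70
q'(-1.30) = 30.39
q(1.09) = 2.05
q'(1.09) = 21.38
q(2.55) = 86.12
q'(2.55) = 105.07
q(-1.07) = -17.75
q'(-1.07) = 21.64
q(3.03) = 146.42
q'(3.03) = 147.37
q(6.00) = 1144.91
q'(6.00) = 571.68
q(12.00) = 9137.63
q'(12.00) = 2283.00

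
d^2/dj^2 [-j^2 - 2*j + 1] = -2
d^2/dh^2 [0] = 0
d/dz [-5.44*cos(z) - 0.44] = 5.44*sin(z)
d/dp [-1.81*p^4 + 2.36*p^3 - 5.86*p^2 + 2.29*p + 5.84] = -7.24*p^3 + 7.08*p^2 - 11.72*p + 2.29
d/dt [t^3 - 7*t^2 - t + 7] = 3*t^2 - 14*t - 1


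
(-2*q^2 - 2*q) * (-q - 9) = 2*q^3 + 20*q^2 + 18*q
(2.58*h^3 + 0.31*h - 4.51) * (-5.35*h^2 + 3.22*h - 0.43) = -13.803*h^5 + 8.3076*h^4 - 2.7679*h^3 + 25.1267*h^2 - 14.6555*h + 1.9393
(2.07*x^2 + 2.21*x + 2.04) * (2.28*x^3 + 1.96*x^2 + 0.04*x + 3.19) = 4.7196*x^5 + 9.096*x^4 + 9.0656*x^3 + 10.6901*x^2 + 7.1315*x + 6.5076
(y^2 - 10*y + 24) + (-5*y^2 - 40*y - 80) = -4*y^2 - 50*y - 56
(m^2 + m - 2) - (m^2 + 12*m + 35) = -11*m - 37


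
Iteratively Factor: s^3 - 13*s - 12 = (s + 1)*(s^2 - s - 12) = (s - 4)*(s + 1)*(s + 3)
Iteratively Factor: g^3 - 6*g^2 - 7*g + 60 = (g - 5)*(g^2 - g - 12) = (g - 5)*(g - 4)*(g + 3)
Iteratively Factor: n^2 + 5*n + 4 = (n + 1)*(n + 4)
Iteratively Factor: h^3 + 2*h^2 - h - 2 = (h - 1)*(h^2 + 3*h + 2) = (h - 1)*(h + 1)*(h + 2)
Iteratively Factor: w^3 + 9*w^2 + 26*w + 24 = (w + 2)*(w^2 + 7*w + 12) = (w + 2)*(w + 4)*(w + 3)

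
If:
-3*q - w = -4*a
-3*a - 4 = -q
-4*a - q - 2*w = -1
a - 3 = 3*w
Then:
No Solution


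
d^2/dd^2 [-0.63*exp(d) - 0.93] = -0.63*exp(d)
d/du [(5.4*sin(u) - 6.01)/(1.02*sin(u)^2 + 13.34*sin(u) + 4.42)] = (-5.508*sin(u)^2 + 12.2604*sin(u) + 104.0414)*cos(u)/(1.0404*sin(u)^4 + 27.2136*sin(u)^3 + 186.9724*sin(u)^2 + 117.9256*sin(u) + 19.5364)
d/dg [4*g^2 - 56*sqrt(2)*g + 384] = 8*g - 56*sqrt(2)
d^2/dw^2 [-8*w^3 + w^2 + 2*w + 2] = 2 - 48*w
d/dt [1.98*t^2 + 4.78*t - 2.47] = 3.96*t + 4.78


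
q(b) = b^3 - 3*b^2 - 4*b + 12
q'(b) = 3*b^2 - 6*b - 4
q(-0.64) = 13.07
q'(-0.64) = 1.07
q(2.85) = -0.62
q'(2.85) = 3.27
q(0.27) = 10.72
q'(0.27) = -5.40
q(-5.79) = -259.52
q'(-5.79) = 131.31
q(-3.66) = -62.57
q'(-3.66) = 58.15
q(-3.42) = -49.41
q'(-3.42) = 51.61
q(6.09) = 102.24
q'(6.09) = 70.72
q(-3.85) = -74.13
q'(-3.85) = 63.57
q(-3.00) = -30.00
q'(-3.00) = 41.00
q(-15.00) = -3978.00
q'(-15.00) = 761.00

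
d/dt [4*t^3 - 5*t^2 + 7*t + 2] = 12*t^2 - 10*t + 7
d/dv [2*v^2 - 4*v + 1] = 4*v - 4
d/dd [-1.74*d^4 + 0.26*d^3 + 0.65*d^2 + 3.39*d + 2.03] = -6.96*d^3 + 0.78*d^2 + 1.3*d + 3.39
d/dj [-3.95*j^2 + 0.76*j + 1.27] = 0.76 - 7.9*j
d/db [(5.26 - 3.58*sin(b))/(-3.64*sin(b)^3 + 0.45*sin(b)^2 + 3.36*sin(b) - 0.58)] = (-26.0624*sin(b)^3 + 59.0502*sin(b)^2 - 4.734*sin(b) - 15.5972)*cos(b)/(13.2496*sin(b)^6 - 3.276*sin(b)^5 - 24.2583*sin(b)^4 + 7.2464*sin(b)^3 + 10.7676*sin(b)^2 - 3.8976*sin(b) + 0.3364)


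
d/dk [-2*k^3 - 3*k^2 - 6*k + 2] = -6*k^2 - 6*k - 6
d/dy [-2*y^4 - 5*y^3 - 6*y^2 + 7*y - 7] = -8*y^3 - 15*y^2 - 12*y + 7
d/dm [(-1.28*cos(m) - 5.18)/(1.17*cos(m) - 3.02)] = -9.9262*sin(m)/(1.17*cos(m) - 3.02)^2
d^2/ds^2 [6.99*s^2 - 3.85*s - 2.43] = 13.9800000000000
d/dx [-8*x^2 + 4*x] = 4 - 16*x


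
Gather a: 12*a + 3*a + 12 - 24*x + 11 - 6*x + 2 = 15*a - 30*x + 25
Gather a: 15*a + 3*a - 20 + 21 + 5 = 18*a + 6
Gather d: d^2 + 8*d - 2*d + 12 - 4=d^2 + 6*d + 8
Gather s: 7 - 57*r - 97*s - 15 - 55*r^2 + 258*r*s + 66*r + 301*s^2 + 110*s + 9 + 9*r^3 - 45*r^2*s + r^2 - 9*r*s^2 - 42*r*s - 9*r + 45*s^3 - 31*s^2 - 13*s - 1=9*r^3 - 54*r^2 + 45*s^3 + s^2*(270 - 9*r) + s*(-45*r^2 + 216*r)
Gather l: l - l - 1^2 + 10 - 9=0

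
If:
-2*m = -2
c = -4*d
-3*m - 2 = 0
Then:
No Solution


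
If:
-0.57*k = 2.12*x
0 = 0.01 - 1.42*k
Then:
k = 0.01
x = -0.00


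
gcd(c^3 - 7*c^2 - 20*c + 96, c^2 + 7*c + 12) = c + 4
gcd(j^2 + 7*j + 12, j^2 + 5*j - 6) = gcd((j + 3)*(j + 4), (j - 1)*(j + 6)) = 1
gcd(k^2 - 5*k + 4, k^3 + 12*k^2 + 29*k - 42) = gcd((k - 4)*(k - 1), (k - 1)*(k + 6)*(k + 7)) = k - 1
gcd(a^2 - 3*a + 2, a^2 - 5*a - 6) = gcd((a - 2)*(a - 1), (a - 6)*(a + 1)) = 1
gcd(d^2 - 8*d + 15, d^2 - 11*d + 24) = d - 3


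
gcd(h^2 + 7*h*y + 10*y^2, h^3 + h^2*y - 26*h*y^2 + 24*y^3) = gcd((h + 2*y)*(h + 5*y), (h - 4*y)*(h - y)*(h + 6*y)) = 1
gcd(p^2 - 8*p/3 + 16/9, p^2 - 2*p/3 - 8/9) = p - 4/3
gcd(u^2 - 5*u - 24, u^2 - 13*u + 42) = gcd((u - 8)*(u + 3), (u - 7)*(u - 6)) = 1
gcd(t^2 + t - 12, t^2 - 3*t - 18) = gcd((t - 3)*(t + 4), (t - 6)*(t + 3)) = 1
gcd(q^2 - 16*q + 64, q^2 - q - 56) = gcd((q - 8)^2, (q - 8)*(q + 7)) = q - 8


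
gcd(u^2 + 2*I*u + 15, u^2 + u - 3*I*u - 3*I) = u - 3*I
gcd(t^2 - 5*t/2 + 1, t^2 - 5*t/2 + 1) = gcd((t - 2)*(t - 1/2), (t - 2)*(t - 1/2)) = t^2 - 5*t/2 + 1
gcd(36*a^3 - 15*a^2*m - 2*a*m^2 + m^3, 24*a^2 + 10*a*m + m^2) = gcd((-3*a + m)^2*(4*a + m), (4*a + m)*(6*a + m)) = 4*a + m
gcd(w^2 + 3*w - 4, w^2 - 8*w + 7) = w - 1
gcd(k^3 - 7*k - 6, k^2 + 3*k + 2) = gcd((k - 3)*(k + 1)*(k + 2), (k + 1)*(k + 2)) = k^2 + 3*k + 2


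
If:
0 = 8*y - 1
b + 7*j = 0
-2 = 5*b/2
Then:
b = -4/5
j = 4/35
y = 1/8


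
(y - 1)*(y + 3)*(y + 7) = y^3 + 9*y^2 + 11*y - 21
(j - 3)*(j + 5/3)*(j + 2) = j^3 + 2*j^2/3 - 23*j/3 - 10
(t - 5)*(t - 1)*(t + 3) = t^3 - 3*t^2 - 13*t + 15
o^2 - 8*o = o*(o - 8)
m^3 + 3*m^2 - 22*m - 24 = (m - 4)*(m + 1)*(m + 6)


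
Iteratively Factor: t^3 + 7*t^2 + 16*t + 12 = (t + 2)*(t^2 + 5*t + 6) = (t + 2)*(t + 3)*(t + 2)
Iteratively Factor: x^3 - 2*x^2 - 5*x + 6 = (x + 2)*(x^2 - 4*x + 3) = (x - 1)*(x + 2)*(x - 3)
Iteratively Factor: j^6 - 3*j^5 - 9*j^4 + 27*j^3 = (j)*(j^5 - 3*j^4 - 9*j^3 + 27*j^2) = j^2*(j^4 - 3*j^3 - 9*j^2 + 27*j) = j^2*(j - 3)*(j^3 - 9*j) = j^2*(j - 3)*(j + 3)*(j^2 - 3*j) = j^2*(j - 3)^2*(j + 3)*(j)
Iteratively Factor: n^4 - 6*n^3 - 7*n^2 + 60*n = (n + 3)*(n^3 - 9*n^2 + 20*n) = (n - 5)*(n + 3)*(n^2 - 4*n) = n*(n - 5)*(n + 3)*(n - 4)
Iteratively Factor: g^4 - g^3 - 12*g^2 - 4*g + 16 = (g - 4)*(g^3 + 3*g^2 - 4) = (g - 4)*(g + 2)*(g^2 + g - 2) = (g - 4)*(g + 2)^2*(g - 1)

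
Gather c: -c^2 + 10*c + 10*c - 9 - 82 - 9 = -c^2 + 20*c - 100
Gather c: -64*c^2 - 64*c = -64*c^2 - 64*c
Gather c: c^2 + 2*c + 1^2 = c^2 + 2*c + 1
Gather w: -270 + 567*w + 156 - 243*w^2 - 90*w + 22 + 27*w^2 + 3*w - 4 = -216*w^2 + 480*w - 96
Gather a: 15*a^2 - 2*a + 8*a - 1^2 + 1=15*a^2 + 6*a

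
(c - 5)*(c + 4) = c^2 - c - 20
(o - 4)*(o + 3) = o^2 - o - 12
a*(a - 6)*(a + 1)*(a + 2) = a^4 - 3*a^3 - 16*a^2 - 12*a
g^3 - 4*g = g*(g - 2)*(g + 2)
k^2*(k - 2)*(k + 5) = k^4 + 3*k^3 - 10*k^2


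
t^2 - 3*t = t*(t - 3)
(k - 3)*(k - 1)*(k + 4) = k^3 - 13*k + 12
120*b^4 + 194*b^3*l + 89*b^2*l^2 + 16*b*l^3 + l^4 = (b + l)*(4*b + l)*(5*b + l)*(6*b + l)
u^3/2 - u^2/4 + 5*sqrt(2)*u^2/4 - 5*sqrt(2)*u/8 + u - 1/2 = (u/2 + sqrt(2))*(u - 1/2)*(u + sqrt(2)/2)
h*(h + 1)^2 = h^3 + 2*h^2 + h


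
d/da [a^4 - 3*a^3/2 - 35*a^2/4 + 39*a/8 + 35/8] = 4*a^3 - 9*a^2/2 - 35*a/2 + 39/8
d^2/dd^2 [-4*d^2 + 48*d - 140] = -8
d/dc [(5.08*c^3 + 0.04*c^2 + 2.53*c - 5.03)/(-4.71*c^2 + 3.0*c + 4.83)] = (-23.9268*c^4 + 30.48*c^3 + 85.6455*c^2 - 46.9962*c + 27.3099)/(22.1841*c^4 - 28.26*c^3 - 36.4986*c^2 + 28.98*c + 23.3289)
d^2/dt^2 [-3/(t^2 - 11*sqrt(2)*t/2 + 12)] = 12*(4*t^2 - 22*sqrt(2)*t - (4*t - 11*sqrt(2))^2 + 48)/(2*t^2 - 11*sqrt(2)*t + 24)^3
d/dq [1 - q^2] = -2*q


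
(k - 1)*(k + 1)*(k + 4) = k^3 + 4*k^2 - k - 4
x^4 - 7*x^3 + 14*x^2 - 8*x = x*(x - 4)*(x - 2)*(x - 1)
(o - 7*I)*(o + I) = o^2 - 6*I*o + 7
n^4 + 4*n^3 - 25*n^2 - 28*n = n*(n - 4)*(n + 1)*(n + 7)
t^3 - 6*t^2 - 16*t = t*(t - 8)*(t + 2)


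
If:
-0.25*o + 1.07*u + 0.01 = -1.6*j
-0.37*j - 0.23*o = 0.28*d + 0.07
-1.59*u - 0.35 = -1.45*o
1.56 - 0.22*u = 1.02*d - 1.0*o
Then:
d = 0.01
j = 1.05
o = -2.00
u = -2.05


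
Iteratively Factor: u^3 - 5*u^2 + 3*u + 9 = (u - 3)*(u^2 - 2*u - 3) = (u - 3)*(u + 1)*(u - 3)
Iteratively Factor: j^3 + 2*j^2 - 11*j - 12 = (j - 3)*(j^2 + 5*j + 4) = (j - 3)*(j + 4)*(j + 1)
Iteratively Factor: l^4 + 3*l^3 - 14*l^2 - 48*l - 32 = (l + 1)*(l^3 + 2*l^2 - 16*l - 32) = (l - 4)*(l + 1)*(l^2 + 6*l + 8) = (l - 4)*(l + 1)*(l + 4)*(l + 2)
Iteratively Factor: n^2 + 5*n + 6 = (n + 3)*(n + 2)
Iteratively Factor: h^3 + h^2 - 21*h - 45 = (h - 5)*(h^2 + 6*h + 9) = (h - 5)*(h + 3)*(h + 3)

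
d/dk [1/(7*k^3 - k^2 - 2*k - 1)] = (-21*k^2 + 2*k + 2)/(-7*k^3 + k^2 + 2*k + 1)^2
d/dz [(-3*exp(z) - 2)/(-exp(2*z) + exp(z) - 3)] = (-(2*exp(z) - 1)*(3*exp(z) + 2) + 3*exp(2*z) - 3*exp(z) + 9)*exp(z)/(exp(2*z) - exp(z) + 3)^2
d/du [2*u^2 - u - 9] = 4*u - 1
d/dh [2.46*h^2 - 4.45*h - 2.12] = 4.92*h - 4.45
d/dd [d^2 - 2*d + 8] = 2*d - 2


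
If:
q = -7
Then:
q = -7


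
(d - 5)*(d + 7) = d^2 + 2*d - 35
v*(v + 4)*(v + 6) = v^3 + 10*v^2 + 24*v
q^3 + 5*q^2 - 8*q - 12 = (q - 2)*(q + 1)*(q + 6)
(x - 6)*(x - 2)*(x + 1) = x^3 - 7*x^2 + 4*x + 12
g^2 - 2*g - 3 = (g - 3)*(g + 1)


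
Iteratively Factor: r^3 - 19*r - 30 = (r + 2)*(r^2 - 2*r - 15) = (r + 2)*(r + 3)*(r - 5)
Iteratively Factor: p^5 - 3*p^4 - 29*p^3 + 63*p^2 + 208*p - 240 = (p - 5)*(p^4 + 2*p^3 - 19*p^2 - 32*p + 48) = (p - 5)*(p - 4)*(p^3 + 6*p^2 + 5*p - 12) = (p - 5)*(p - 4)*(p + 4)*(p^2 + 2*p - 3) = (p - 5)*(p - 4)*(p + 3)*(p + 4)*(p - 1)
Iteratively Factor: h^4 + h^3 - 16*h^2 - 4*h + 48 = (h + 4)*(h^3 - 3*h^2 - 4*h + 12) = (h - 3)*(h + 4)*(h^2 - 4) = (h - 3)*(h + 2)*(h + 4)*(h - 2)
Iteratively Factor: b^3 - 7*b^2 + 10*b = (b - 2)*(b^2 - 5*b) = b*(b - 2)*(b - 5)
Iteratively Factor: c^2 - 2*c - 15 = (c + 3)*(c - 5)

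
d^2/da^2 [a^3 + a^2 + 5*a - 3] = 6*a + 2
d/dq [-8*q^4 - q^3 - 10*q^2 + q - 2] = -32*q^3 - 3*q^2 - 20*q + 1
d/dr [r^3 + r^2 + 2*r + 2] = 3*r^2 + 2*r + 2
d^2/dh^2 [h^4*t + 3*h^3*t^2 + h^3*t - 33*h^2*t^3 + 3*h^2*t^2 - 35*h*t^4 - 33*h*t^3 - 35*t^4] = 6*t*(2*h^2 + 3*h*t + h - 11*t^2 + t)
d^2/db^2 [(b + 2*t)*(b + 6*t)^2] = 6*b + 28*t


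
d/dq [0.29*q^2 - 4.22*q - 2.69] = 0.58*q - 4.22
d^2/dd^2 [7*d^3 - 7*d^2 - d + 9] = 42*d - 14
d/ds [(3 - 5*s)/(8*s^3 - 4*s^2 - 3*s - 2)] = (80*s^3 - 92*s^2 + 24*s + 19)/(64*s^6 - 64*s^5 - 32*s^4 - 8*s^3 + 25*s^2 + 12*s + 4)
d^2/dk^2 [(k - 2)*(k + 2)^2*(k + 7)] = 12*k^2 + 54*k + 20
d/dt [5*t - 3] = 5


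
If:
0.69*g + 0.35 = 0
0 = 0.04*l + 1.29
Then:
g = -0.51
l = -32.25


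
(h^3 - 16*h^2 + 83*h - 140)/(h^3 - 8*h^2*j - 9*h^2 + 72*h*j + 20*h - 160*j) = (h - 7)/(h - 8*j)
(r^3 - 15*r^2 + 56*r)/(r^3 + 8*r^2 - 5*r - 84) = r*(r^2 - 15*r + 56)/(r^3 + 8*r^2 - 5*r - 84)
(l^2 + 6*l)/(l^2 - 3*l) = (l + 6)/(l - 3)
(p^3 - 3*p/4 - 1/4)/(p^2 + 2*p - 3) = (p^2 + p + 1/4)/(p + 3)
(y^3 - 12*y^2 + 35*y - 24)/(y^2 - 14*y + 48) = (y^2 - 4*y + 3)/(y - 6)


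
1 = 1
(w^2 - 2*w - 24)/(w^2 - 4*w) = (w^2 - 2*w - 24)/(w*(w - 4))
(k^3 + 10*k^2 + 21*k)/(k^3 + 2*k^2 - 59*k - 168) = k/(k - 8)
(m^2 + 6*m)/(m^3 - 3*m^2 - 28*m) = (m + 6)/(m^2 - 3*m - 28)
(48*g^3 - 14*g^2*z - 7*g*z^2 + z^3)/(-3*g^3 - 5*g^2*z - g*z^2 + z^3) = (-48*g^3 + 14*g^2*z + 7*g*z^2 - z^3)/(3*g^3 + 5*g^2*z + g*z^2 - z^3)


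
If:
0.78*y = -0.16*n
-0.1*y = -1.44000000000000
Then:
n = -70.20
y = 14.40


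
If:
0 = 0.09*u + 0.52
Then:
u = -5.78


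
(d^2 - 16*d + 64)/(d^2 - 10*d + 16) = (d - 8)/(d - 2)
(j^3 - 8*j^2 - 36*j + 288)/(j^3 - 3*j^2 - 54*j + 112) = (j^2 - 36)/(j^2 + 5*j - 14)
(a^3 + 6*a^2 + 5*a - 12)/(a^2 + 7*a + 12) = a - 1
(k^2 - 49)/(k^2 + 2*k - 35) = (k - 7)/(k - 5)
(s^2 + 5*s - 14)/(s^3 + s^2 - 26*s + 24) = (s^2 + 5*s - 14)/(s^3 + s^2 - 26*s + 24)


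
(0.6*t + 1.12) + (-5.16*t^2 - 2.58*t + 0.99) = -5.16*t^2 - 1.98*t + 2.11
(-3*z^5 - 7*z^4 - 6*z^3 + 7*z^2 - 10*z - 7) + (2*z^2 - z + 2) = -3*z^5 - 7*z^4 - 6*z^3 + 9*z^2 - 11*z - 5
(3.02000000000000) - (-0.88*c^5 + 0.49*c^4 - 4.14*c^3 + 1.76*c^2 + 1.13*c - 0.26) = 0.88*c^5 - 0.49*c^4 + 4.14*c^3 - 1.76*c^2 - 1.13*c + 3.28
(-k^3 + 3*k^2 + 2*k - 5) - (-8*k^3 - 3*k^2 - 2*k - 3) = 7*k^3 + 6*k^2 + 4*k - 2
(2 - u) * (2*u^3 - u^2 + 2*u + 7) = -2*u^4 + 5*u^3 - 4*u^2 - 3*u + 14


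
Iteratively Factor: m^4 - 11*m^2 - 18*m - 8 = (m + 2)*(m^3 - 2*m^2 - 7*m - 4) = (m + 1)*(m + 2)*(m^2 - 3*m - 4) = (m + 1)^2*(m + 2)*(m - 4)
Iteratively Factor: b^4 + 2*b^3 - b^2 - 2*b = (b)*(b^3 + 2*b^2 - b - 2) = b*(b - 1)*(b^2 + 3*b + 2) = b*(b - 1)*(b + 2)*(b + 1)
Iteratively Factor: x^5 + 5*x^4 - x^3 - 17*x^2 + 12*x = (x)*(x^4 + 5*x^3 - x^2 - 17*x + 12) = x*(x - 1)*(x^3 + 6*x^2 + 5*x - 12) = x*(x - 1)^2*(x^2 + 7*x + 12) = x*(x - 1)^2*(x + 4)*(x + 3)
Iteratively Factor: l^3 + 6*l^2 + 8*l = (l + 4)*(l^2 + 2*l) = (l + 2)*(l + 4)*(l)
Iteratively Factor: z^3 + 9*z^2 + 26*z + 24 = (z + 2)*(z^2 + 7*z + 12) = (z + 2)*(z + 4)*(z + 3)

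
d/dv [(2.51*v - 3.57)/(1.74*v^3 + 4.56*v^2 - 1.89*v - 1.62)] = (-8.7348*v^3 + 7.1898*v^2 + 32.5584*v - 10.8135)/(3.0276*v^6 + 15.8688*v^5 + 14.2164*v^4 - 22.8744*v^3 - 11.2023*v^2 + 6.1236*v + 2.6244)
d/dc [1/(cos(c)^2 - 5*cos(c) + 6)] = (2*cos(c) - 5)*sin(c)/(cos(c)^2 - 5*cos(c) + 6)^2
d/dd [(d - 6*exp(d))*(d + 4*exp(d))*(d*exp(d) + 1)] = (d + 1)*(d - 6*exp(d))*(d + 4*exp(d))*exp(d) + (d - 6*exp(d))*(d*exp(d) + 1)*(4*exp(d) + 1) - (d + 4*exp(d))*(d*exp(d) + 1)*(6*exp(d) - 1)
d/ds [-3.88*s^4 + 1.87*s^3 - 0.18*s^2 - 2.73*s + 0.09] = -15.52*s^3 + 5.61*s^2 - 0.36*s - 2.73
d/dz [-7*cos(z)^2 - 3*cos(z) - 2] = (14*cos(z) + 3)*sin(z)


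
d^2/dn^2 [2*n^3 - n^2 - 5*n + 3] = 12*n - 2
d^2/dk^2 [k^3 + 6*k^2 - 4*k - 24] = 6*k + 12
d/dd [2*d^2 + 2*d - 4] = 4*d + 2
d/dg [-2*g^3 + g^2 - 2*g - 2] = -6*g^2 + 2*g - 2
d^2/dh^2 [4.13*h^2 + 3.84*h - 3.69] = 8.26000000000000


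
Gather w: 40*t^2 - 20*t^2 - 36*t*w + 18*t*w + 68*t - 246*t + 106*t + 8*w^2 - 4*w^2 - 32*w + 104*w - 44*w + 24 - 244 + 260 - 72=20*t^2 - 72*t + 4*w^2 + w*(28 - 18*t) - 32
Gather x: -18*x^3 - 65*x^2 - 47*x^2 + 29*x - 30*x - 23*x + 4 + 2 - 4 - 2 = -18*x^3 - 112*x^2 - 24*x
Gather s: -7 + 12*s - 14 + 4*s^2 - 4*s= 4*s^2 + 8*s - 21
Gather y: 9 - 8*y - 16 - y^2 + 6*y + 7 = -y^2 - 2*y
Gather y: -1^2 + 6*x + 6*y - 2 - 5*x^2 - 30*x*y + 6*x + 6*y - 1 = -5*x^2 + 12*x + y*(12 - 30*x) - 4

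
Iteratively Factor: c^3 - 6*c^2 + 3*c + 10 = (c - 5)*(c^2 - c - 2) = (c - 5)*(c + 1)*(c - 2)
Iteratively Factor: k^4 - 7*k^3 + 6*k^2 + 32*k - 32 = (k - 4)*(k^3 - 3*k^2 - 6*k + 8) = (k - 4)*(k + 2)*(k^2 - 5*k + 4) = (k - 4)*(k - 1)*(k + 2)*(k - 4)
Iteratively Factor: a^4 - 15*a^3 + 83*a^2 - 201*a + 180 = (a - 5)*(a^3 - 10*a^2 + 33*a - 36) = (a - 5)*(a - 3)*(a^2 - 7*a + 12) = (a - 5)*(a - 4)*(a - 3)*(a - 3)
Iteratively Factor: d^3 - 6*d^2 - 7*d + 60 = (d - 4)*(d^2 - 2*d - 15) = (d - 4)*(d + 3)*(d - 5)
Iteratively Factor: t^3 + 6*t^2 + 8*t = (t + 4)*(t^2 + 2*t) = (t + 2)*(t + 4)*(t)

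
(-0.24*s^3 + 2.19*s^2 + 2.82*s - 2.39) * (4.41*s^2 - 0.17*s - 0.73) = -1.0584*s^5 + 9.6987*s^4 + 12.2391*s^3 - 12.618*s^2 - 1.6523*s + 1.7447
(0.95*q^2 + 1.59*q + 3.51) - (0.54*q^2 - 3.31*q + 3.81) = 0.41*q^2 + 4.9*q - 0.3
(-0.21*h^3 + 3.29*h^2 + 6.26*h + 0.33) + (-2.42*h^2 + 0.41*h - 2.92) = -0.21*h^3 + 0.87*h^2 + 6.67*h - 2.59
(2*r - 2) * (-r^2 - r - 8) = -2*r^3 - 14*r + 16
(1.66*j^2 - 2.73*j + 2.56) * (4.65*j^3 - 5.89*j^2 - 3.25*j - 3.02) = 7.719*j^5 - 22.4719*j^4 + 22.5887*j^3 - 11.2191*j^2 - 0.0754000000000001*j - 7.7312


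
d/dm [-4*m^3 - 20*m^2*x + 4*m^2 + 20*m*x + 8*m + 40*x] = -12*m^2 - 40*m*x + 8*m + 20*x + 8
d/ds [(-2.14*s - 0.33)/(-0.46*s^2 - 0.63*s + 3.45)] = (0.9844*s^2 + 1.3482*s - (0.92*s + 0.63)*(2.14*s + 0.33) - 7.383)/(0.46*s^2 + 0.63*s - 3.45)^2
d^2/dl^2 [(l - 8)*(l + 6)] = 2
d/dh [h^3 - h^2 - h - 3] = 3*h^2 - 2*h - 1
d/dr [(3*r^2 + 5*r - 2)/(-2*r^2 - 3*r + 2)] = 1/(4*r^2 - 4*r + 1)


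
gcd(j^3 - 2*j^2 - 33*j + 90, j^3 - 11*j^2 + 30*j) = j - 5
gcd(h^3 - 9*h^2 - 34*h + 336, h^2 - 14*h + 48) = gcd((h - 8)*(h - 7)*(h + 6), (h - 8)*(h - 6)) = h - 8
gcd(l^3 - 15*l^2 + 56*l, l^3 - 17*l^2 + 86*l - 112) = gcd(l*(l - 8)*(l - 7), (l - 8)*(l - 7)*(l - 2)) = l^2 - 15*l + 56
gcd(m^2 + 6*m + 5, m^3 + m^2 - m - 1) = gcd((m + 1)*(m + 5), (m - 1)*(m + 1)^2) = m + 1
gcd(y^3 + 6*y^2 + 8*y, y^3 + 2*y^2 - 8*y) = y^2 + 4*y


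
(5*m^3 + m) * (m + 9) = 5*m^4 + 45*m^3 + m^2 + 9*m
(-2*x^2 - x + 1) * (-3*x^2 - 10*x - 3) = 6*x^4 + 23*x^3 + 13*x^2 - 7*x - 3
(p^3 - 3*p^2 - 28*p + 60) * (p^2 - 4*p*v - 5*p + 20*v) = p^5 - 4*p^4*v - 8*p^4 + 32*p^3*v - 13*p^3 + 52*p^2*v + 200*p^2 - 800*p*v - 300*p + 1200*v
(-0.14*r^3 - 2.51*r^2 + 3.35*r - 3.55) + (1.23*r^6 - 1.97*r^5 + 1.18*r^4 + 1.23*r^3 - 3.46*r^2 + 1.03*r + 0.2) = 1.23*r^6 - 1.97*r^5 + 1.18*r^4 + 1.09*r^3 - 5.97*r^2 + 4.38*r - 3.35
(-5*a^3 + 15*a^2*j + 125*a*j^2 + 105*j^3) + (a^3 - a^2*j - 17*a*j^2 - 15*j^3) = -4*a^3 + 14*a^2*j + 108*a*j^2 + 90*j^3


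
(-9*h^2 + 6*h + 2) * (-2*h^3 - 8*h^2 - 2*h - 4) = 18*h^5 + 60*h^4 - 34*h^3 + 8*h^2 - 28*h - 8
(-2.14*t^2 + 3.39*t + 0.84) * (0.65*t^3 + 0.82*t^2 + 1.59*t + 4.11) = -1.391*t^5 + 0.4487*t^4 - 0.0768000000000004*t^3 - 2.7165*t^2 + 15.2685*t + 3.4524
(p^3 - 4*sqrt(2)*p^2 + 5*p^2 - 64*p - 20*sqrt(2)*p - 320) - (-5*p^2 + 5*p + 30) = p^3 - 4*sqrt(2)*p^2 + 10*p^2 - 69*p - 20*sqrt(2)*p - 350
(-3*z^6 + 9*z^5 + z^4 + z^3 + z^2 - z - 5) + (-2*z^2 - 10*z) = -3*z^6 + 9*z^5 + z^4 + z^3 - z^2 - 11*z - 5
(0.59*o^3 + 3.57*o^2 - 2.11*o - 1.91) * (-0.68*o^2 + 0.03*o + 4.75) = -0.4012*o^5 - 2.4099*o^4 + 4.3444*o^3 + 18.193*o^2 - 10.0798*o - 9.0725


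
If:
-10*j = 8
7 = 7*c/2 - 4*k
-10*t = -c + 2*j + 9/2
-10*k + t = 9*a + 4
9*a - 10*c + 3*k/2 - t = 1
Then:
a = 231889/251100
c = 158/279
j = -4/5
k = -350/279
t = -6511/27900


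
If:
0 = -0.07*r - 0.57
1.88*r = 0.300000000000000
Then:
No Solution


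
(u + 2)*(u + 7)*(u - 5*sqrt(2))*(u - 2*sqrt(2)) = u^4 - 7*sqrt(2)*u^3 + 9*u^3 - 63*sqrt(2)*u^2 + 34*u^2 - 98*sqrt(2)*u + 180*u + 280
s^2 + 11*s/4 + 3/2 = (s + 3/4)*(s + 2)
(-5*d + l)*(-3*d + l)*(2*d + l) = 30*d^3 - d^2*l - 6*d*l^2 + l^3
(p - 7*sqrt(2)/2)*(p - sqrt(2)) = p^2 - 9*sqrt(2)*p/2 + 7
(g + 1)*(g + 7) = g^2 + 8*g + 7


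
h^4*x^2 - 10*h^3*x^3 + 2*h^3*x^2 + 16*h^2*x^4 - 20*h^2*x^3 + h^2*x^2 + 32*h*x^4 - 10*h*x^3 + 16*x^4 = (h - 8*x)*(h - 2*x)*(h*x + x)^2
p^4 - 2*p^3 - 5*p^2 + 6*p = p*(p - 3)*(p - 1)*(p + 2)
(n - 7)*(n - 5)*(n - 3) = n^3 - 15*n^2 + 71*n - 105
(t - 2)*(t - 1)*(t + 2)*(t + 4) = t^4 + 3*t^3 - 8*t^2 - 12*t + 16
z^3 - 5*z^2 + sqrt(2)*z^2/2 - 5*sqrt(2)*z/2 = z*(z - 5)*(z + sqrt(2)/2)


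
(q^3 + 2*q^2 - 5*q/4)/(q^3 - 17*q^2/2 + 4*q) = (q + 5/2)/(q - 8)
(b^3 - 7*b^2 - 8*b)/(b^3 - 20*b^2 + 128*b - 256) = b*(b + 1)/(b^2 - 12*b + 32)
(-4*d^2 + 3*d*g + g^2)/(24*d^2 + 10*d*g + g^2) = (-d + g)/(6*d + g)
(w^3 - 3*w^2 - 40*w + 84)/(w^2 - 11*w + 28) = (w^2 + 4*w - 12)/(w - 4)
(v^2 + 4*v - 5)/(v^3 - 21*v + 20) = 1/(v - 4)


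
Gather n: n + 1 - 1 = n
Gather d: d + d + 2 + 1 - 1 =2*d + 2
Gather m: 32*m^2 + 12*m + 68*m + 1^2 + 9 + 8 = 32*m^2 + 80*m + 18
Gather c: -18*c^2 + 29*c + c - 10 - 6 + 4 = -18*c^2 + 30*c - 12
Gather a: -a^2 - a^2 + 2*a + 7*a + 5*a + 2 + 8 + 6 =-2*a^2 + 14*a + 16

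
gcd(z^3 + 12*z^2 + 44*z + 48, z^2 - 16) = z + 4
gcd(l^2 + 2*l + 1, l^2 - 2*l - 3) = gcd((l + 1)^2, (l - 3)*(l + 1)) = l + 1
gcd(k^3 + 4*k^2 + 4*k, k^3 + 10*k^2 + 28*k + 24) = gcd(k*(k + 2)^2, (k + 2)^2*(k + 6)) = k^2 + 4*k + 4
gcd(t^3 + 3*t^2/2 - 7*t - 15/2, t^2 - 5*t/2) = t - 5/2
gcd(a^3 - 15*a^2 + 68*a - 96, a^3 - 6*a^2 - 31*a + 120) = a^2 - 11*a + 24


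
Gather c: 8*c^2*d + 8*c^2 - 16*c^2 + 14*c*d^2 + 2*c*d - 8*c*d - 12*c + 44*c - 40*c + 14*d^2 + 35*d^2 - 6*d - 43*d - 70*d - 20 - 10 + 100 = c^2*(8*d - 8) + c*(14*d^2 - 6*d - 8) + 49*d^2 - 119*d + 70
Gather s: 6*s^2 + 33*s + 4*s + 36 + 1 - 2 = 6*s^2 + 37*s + 35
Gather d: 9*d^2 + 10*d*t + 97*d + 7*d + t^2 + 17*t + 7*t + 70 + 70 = 9*d^2 + d*(10*t + 104) + t^2 + 24*t + 140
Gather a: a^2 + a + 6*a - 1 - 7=a^2 + 7*a - 8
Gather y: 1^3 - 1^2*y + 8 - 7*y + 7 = 16 - 8*y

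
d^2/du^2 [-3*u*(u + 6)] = -6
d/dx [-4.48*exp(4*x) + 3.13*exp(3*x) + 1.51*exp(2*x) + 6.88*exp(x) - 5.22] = (-17.92*exp(3*x) + 9.39*exp(2*x) + 3.02*exp(x) + 6.88)*exp(x)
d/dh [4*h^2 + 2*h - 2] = 8*h + 2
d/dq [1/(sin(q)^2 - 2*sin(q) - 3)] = 2*(1 - sin(q))*cos(q)/((sin(q) - 3)^2*(sin(q) + 1)^2)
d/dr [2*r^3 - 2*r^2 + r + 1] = 6*r^2 - 4*r + 1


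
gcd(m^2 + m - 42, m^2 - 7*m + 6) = m - 6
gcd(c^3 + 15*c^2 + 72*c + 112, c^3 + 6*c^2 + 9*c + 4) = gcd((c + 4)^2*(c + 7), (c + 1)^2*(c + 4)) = c + 4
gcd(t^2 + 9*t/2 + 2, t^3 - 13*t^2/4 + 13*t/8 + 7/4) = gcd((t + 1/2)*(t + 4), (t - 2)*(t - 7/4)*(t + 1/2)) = t + 1/2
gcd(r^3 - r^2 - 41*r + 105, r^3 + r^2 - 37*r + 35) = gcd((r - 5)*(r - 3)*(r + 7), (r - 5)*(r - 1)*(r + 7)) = r^2 + 2*r - 35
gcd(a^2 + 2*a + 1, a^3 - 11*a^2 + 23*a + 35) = a + 1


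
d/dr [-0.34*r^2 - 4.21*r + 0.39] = -0.68*r - 4.21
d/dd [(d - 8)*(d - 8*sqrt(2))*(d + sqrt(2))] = 3*d^2 - 14*sqrt(2)*d - 16*d - 16 + 56*sqrt(2)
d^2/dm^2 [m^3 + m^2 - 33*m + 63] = 6*m + 2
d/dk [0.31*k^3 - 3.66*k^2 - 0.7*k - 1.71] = 0.93*k^2 - 7.32*k - 0.7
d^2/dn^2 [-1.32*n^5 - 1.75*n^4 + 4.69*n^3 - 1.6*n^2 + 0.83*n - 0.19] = -26.4*n^3 - 21.0*n^2 + 28.14*n - 3.2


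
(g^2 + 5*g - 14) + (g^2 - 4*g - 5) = 2*g^2 + g - 19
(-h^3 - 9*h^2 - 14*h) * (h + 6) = -h^4 - 15*h^3 - 68*h^2 - 84*h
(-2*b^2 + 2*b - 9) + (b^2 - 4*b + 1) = -b^2 - 2*b - 8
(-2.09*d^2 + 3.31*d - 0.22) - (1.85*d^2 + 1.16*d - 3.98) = -3.94*d^2 + 2.15*d + 3.76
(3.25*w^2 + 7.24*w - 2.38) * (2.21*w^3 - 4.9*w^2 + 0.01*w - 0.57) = 7.1825*w^5 + 0.0753999999999984*w^4 - 40.7033*w^3 + 9.8819*w^2 - 4.1506*w + 1.3566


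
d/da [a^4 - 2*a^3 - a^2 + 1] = 2*a*(2*a^2 - 3*a - 1)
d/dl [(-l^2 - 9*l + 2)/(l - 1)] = (-l^2 + 2*l + 7)/(l^2 - 2*l + 1)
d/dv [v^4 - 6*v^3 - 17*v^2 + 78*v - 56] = 4*v^3 - 18*v^2 - 34*v + 78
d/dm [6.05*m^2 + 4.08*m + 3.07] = 12.1*m + 4.08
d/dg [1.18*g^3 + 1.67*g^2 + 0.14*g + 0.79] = 3.54*g^2 + 3.34*g + 0.14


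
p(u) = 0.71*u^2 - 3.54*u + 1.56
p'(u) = 1.42*u - 3.54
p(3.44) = -2.22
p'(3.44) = 1.34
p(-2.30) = 13.46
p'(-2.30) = -6.81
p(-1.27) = 7.20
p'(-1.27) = -5.34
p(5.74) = 4.63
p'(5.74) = 4.61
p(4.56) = 0.18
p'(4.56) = 2.94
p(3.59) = -2.00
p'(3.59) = 1.56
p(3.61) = -1.97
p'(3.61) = 1.59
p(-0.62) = 4.03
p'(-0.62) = -4.42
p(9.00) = 27.21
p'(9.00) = 9.24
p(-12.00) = 146.28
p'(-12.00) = -20.58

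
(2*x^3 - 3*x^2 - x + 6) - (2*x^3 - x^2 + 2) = -2*x^2 - x + 4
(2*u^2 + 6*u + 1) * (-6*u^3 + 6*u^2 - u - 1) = -12*u^5 - 24*u^4 + 28*u^3 - 2*u^2 - 7*u - 1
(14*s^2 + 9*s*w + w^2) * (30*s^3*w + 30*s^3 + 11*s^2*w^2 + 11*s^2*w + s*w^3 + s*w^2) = 420*s^5*w + 420*s^5 + 424*s^4*w^2 + 424*s^4*w + 143*s^3*w^3 + 143*s^3*w^2 + 20*s^2*w^4 + 20*s^2*w^3 + s*w^5 + s*w^4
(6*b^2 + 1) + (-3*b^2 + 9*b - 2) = 3*b^2 + 9*b - 1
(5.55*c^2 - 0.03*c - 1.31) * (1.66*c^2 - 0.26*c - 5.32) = 9.213*c^4 - 1.4928*c^3 - 31.6928*c^2 + 0.5002*c + 6.9692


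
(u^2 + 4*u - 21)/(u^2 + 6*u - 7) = (u - 3)/(u - 1)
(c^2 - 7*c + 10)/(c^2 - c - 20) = (c - 2)/(c + 4)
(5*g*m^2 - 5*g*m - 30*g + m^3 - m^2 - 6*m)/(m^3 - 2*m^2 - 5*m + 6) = (5*g + m)/(m - 1)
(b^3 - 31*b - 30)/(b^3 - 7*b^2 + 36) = (b^2 + 6*b + 5)/(b^2 - b - 6)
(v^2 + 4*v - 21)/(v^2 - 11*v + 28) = (v^2 + 4*v - 21)/(v^2 - 11*v + 28)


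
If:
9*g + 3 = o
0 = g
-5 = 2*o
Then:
No Solution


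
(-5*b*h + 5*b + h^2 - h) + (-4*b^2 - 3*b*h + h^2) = -4*b^2 - 8*b*h + 5*b + 2*h^2 - h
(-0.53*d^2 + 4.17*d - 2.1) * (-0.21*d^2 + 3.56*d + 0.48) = 0.1113*d^4 - 2.7625*d^3 + 15.0318*d^2 - 5.4744*d - 1.008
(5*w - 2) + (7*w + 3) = 12*w + 1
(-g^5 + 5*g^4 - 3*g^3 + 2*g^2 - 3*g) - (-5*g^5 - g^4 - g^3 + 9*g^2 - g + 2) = 4*g^5 + 6*g^4 - 2*g^3 - 7*g^2 - 2*g - 2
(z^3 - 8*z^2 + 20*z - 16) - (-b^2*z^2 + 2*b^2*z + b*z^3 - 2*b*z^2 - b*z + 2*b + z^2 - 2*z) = b^2*z^2 - 2*b^2*z - b*z^3 + 2*b*z^2 + b*z - 2*b + z^3 - 9*z^2 + 22*z - 16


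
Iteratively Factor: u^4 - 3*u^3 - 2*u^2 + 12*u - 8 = (u - 2)*(u^3 - u^2 - 4*u + 4) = (u - 2)*(u - 1)*(u^2 - 4) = (u - 2)^2*(u - 1)*(u + 2)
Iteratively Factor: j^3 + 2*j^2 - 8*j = (j + 4)*(j^2 - 2*j) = j*(j + 4)*(j - 2)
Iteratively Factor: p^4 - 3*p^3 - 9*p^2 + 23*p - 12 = (p - 4)*(p^3 + p^2 - 5*p + 3) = (p - 4)*(p - 1)*(p^2 + 2*p - 3) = (p - 4)*(p - 1)^2*(p + 3)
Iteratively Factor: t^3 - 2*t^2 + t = (t - 1)*(t^2 - t) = (t - 1)^2*(t)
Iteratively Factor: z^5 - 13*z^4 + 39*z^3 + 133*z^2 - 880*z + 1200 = (z - 5)*(z^4 - 8*z^3 - z^2 + 128*z - 240) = (z - 5)*(z + 4)*(z^3 - 12*z^2 + 47*z - 60) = (z - 5)*(z - 4)*(z + 4)*(z^2 - 8*z + 15) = (z - 5)^2*(z - 4)*(z + 4)*(z - 3)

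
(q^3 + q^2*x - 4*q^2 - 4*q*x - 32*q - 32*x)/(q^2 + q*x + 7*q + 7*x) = (q^2 - 4*q - 32)/(q + 7)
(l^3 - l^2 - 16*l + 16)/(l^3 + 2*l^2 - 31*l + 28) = (l + 4)/(l + 7)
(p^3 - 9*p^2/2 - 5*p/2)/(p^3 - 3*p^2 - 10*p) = (p + 1/2)/(p + 2)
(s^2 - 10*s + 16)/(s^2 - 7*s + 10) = (s - 8)/(s - 5)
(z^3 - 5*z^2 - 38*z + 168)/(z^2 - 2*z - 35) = (z^2 + 2*z - 24)/(z + 5)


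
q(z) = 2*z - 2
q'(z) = 2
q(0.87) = -0.26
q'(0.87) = 2.00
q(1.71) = 1.42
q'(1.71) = 2.00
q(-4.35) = -10.70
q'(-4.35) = 2.00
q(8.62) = 15.24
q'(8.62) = 2.00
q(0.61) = -0.78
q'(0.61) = 2.00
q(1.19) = 0.38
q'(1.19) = 2.00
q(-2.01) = -6.02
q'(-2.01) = 2.00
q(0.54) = -0.92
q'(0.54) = 2.00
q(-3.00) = -8.00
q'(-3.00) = 2.00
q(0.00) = -2.00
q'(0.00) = 2.00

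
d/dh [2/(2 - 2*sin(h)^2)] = 2*sin(h)/cos(h)^3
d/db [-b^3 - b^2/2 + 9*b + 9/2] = -3*b^2 - b + 9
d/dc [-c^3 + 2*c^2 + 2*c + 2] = -3*c^2 + 4*c + 2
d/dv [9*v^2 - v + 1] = 18*v - 1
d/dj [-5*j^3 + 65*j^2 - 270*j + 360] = -15*j^2 + 130*j - 270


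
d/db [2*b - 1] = 2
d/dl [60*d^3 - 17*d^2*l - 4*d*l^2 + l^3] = -17*d^2 - 8*d*l + 3*l^2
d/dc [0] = 0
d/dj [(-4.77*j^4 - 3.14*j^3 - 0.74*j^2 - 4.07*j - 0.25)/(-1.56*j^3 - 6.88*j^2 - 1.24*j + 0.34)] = (7.4412*j^6 + 65.6352*j^5 + 38.1932*j^4 - 11.3984*j^3 - 31.4568*j^2 - 3.9432*j - 1.6938)/(2.4336*j^6 + 21.4656*j^5 + 51.2032*j^4 + 16.0016*j^3 - 3.1408*j^2 - 0.8432*j + 0.1156)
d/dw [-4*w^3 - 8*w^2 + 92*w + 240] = -12*w^2 - 16*w + 92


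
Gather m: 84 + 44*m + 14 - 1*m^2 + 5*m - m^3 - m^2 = -m^3 - 2*m^2 + 49*m + 98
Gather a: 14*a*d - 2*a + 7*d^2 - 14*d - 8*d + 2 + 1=a*(14*d - 2) + 7*d^2 - 22*d + 3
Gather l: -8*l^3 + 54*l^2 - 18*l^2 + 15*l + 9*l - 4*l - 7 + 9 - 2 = -8*l^3 + 36*l^2 + 20*l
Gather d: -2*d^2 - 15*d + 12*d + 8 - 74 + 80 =-2*d^2 - 3*d + 14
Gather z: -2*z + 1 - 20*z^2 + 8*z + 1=-20*z^2 + 6*z + 2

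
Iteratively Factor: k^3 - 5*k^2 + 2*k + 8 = (k - 4)*(k^2 - k - 2) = (k - 4)*(k + 1)*(k - 2)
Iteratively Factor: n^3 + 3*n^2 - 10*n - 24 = (n - 3)*(n^2 + 6*n + 8) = (n - 3)*(n + 4)*(n + 2)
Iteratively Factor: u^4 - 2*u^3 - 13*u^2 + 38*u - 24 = (u - 2)*(u^3 - 13*u + 12) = (u - 3)*(u - 2)*(u^2 + 3*u - 4) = (u - 3)*(u - 2)*(u - 1)*(u + 4)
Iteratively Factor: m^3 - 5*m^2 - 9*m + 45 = (m + 3)*(m^2 - 8*m + 15) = (m - 5)*(m + 3)*(m - 3)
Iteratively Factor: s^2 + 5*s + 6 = (s + 2)*(s + 3)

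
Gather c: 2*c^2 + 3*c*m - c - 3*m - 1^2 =2*c^2 + c*(3*m - 1) - 3*m - 1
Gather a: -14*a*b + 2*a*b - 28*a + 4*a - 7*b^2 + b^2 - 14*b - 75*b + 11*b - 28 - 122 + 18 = a*(-12*b - 24) - 6*b^2 - 78*b - 132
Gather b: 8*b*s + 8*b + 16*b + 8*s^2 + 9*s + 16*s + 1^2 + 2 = b*(8*s + 24) + 8*s^2 + 25*s + 3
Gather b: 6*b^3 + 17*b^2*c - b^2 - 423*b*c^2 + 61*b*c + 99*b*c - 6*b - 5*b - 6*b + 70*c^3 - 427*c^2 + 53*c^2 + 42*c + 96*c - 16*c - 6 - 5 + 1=6*b^3 + b^2*(17*c - 1) + b*(-423*c^2 + 160*c - 17) + 70*c^3 - 374*c^2 + 122*c - 10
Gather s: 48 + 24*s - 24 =24*s + 24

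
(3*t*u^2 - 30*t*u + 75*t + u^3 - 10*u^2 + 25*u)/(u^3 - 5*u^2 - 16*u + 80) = (3*t*u - 15*t + u^2 - 5*u)/(u^2 - 16)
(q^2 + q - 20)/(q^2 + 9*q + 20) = (q - 4)/(q + 4)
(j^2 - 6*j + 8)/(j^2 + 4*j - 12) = (j - 4)/(j + 6)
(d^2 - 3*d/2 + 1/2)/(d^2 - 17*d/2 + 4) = (d - 1)/(d - 8)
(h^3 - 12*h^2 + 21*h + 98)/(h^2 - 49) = (h^2 - 5*h - 14)/(h + 7)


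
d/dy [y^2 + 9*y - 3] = 2*y + 9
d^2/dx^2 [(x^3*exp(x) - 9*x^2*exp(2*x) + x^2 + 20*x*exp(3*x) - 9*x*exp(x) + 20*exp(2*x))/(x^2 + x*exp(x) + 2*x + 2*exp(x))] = (-((x*exp(x) + 4*exp(x) + 2)*(x^3*exp(x) - 9*x^2*exp(2*x) + x^2 + 20*x*exp(3*x) - 9*x*exp(x) + 20*exp(2*x)) + 2*(x*exp(x) + 2*x + 3*exp(x) + 2)*(x^3*exp(x) - 18*x^2*exp(2*x) + 3*x^2*exp(x) + 60*x*exp(3*x) - 18*x*exp(2*x) - 9*x*exp(x) + 2*x + 20*exp(3*x) + 40*exp(2*x) - 9*exp(x)))*(x^2 + x*exp(x) + 2*x + 2*exp(x)) + (x^2 + x*exp(x) + 2*x + 2*exp(x))^2*(x^3*exp(x) - 36*x^2*exp(2*x) + 6*x^2*exp(x) + 180*x*exp(3*x) - 72*x*exp(2*x) - 3*x*exp(x) + 120*exp(3*x) + 62*exp(2*x) - 18*exp(x) + 2) + 2*(x*exp(x) + 2*x + 3*exp(x) + 2)^2*(x^3*exp(x) - 9*x^2*exp(2*x) + x^2 + 20*x*exp(3*x) - 9*x*exp(x) + 20*exp(2*x)))/(x^2 + x*exp(x) + 2*x + 2*exp(x))^3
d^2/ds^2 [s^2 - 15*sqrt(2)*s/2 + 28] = 2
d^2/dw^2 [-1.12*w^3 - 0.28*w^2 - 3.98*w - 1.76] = -6.72*w - 0.56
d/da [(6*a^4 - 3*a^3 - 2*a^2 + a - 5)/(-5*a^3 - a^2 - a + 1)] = (-30*a^6 - 12*a^5 - 25*a^4 + 40*a^3 - 81*a^2 - 14*a - 4)/(25*a^6 + 10*a^5 + 11*a^4 - 8*a^3 - a^2 - 2*a + 1)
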